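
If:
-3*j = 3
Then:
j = -1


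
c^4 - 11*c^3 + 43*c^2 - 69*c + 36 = (c - 4)*(c - 3)^2*(c - 1)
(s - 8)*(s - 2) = s^2 - 10*s + 16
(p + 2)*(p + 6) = p^2 + 8*p + 12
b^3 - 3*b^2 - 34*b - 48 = (b - 8)*(b + 2)*(b + 3)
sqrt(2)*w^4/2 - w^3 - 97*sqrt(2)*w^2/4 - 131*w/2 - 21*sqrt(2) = (w - 6*sqrt(2))*(w + sqrt(2))*(w + 7*sqrt(2)/2)*(sqrt(2)*w/2 + 1/2)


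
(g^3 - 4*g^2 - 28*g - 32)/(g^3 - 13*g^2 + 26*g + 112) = (g + 2)/(g - 7)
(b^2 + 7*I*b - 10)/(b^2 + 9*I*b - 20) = (b + 2*I)/(b + 4*I)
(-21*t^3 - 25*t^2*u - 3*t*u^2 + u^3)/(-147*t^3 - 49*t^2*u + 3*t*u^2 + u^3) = (t + u)/(7*t + u)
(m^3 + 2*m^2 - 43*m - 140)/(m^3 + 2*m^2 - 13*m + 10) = (m^2 - 3*m - 28)/(m^2 - 3*m + 2)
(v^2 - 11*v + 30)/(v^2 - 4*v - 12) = (v - 5)/(v + 2)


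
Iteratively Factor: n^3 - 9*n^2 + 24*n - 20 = (n - 5)*(n^2 - 4*n + 4) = (n - 5)*(n - 2)*(n - 2)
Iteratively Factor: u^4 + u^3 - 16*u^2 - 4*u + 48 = (u - 3)*(u^3 + 4*u^2 - 4*u - 16) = (u - 3)*(u + 2)*(u^2 + 2*u - 8) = (u - 3)*(u + 2)*(u + 4)*(u - 2)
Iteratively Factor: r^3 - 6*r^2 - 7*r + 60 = (r + 3)*(r^2 - 9*r + 20) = (r - 4)*(r + 3)*(r - 5)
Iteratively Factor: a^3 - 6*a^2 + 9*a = (a)*(a^2 - 6*a + 9) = a*(a - 3)*(a - 3)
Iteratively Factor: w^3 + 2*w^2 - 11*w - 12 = (w + 1)*(w^2 + w - 12) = (w - 3)*(w + 1)*(w + 4)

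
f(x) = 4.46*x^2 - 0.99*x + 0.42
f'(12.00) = 106.05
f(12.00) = 630.78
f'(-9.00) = -81.27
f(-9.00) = 370.59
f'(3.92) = 33.98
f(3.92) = 65.07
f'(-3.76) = -34.53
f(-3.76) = 67.20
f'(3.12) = 26.84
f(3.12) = 40.75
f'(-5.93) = -53.89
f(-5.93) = 163.13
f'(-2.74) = -25.43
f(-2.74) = 36.62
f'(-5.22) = -47.55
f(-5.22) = 127.12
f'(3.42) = 29.52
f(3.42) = 49.20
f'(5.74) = 50.21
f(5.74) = 141.68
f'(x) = 8.92*x - 0.99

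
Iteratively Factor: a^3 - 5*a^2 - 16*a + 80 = (a - 5)*(a^2 - 16) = (a - 5)*(a + 4)*(a - 4)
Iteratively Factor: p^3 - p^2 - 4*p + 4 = (p - 1)*(p^2 - 4) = (p - 2)*(p - 1)*(p + 2)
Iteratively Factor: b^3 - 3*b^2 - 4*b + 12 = (b - 2)*(b^2 - b - 6) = (b - 3)*(b - 2)*(b + 2)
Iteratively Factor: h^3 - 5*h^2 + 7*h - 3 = (h - 1)*(h^2 - 4*h + 3) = (h - 3)*(h - 1)*(h - 1)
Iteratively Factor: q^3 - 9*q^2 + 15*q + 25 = (q + 1)*(q^2 - 10*q + 25) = (q - 5)*(q + 1)*(q - 5)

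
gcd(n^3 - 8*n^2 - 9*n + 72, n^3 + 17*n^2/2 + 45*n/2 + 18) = n + 3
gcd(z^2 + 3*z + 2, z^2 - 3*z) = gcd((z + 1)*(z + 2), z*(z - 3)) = 1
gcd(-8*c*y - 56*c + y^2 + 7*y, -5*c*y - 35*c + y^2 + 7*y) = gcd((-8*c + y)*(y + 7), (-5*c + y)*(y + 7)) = y + 7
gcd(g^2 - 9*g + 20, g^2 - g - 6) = 1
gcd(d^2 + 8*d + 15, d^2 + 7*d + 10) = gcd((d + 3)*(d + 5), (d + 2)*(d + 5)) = d + 5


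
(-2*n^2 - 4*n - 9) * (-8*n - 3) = 16*n^3 + 38*n^2 + 84*n + 27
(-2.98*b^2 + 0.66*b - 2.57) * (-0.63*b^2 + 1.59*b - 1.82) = 1.8774*b^4 - 5.154*b^3 + 8.0921*b^2 - 5.2875*b + 4.6774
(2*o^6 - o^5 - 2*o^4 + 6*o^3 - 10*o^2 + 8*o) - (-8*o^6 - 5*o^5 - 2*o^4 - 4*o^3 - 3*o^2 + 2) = 10*o^6 + 4*o^5 + 10*o^3 - 7*o^2 + 8*o - 2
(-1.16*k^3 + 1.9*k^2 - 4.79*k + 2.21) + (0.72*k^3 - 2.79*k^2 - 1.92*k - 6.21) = -0.44*k^3 - 0.89*k^2 - 6.71*k - 4.0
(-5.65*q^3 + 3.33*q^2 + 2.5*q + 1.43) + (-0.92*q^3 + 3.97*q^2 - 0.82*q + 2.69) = -6.57*q^3 + 7.3*q^2 + 1.68*q + 4.12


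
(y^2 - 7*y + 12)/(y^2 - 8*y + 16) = (y - 3)/(y - 4)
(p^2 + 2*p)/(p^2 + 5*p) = (p + 2)/(p + 5)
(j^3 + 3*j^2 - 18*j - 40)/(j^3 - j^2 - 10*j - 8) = (j + 5)/(j + 1)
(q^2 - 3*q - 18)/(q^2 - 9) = (q - 6)/(q - 3)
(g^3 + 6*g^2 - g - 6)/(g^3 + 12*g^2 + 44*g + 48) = (g^2 - 1)/(g^2 + 6*g + 8)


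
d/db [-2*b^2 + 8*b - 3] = 8 - 4*b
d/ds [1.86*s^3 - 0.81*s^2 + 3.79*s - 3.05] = 5.58*s^2 - 1.62*s + 3.79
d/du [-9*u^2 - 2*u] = -18*u - 2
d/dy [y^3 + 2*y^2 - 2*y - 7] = 3*y^2 + 4*y - 2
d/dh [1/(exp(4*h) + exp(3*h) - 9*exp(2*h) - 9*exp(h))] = (-4*exp(3*h) - 3*exp(2*h) + 18*exp(h) + 9)*exp(-h)/(exp(3*h) + exp(2*h) - 9*exp(h) - 9)^2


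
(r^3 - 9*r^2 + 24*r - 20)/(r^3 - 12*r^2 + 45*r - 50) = (r - 2)/(r - 5)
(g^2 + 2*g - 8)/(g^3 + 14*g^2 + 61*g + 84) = (g - 2)/(g^2 + 10*g + 21)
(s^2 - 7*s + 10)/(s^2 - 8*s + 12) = (s - 5)/(s - 6)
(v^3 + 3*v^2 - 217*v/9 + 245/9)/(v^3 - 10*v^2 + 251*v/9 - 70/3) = (v + 7)/(v - 6)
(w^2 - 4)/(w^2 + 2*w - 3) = (w^2 - 4)/(w^2 + 2*w - 3)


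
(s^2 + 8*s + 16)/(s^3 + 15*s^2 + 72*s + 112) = 1/(s + 7)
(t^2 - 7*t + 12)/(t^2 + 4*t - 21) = (t - 4)/(t + 7)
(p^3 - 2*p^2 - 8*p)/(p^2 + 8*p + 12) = p*(p - 4)/(p + 6)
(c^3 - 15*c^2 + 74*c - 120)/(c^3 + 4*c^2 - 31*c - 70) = (c^2 - 10*c + 24)/(c^2 + 9*c + 14)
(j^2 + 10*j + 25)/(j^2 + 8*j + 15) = (j + 5)/(j + 3)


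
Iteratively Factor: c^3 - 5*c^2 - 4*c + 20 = (c - 2)*(c^2 - 3*c - 10) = (c - 5)*(c - 2)*(c + 2)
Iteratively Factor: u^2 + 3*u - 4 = (u - 1)*(u + 4)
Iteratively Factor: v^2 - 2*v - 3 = (v + 1)*(v - 3)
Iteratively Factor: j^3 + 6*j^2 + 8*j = (j + 4)*(j^2 + 2*j) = (j + 2)*(j + 4)*(j)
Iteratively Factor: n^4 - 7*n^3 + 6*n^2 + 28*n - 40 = (n - 2)*(n^3 - 5*n^2 - 4*n + 20) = (n - 2)*(n + 2)*(n^2 - 7*n + 10) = (n - 5)*(n - 2)*(n + 2)*(n - 2)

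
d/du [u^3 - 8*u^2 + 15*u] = 3*u^2 - 16*u + 15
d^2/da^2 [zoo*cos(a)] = zoo*cos(a)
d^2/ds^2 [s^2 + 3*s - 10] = 2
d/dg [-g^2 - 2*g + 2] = -2*g - 2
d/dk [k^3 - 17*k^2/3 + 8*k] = 3*k^2 - 34*k/3 + 8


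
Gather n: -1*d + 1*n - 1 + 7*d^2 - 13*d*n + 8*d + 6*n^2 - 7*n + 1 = 7*d^2 + 7*d + 6*n^2 + n*(-13*d - 6)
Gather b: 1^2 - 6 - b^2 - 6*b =-b^2 - 6*b - 5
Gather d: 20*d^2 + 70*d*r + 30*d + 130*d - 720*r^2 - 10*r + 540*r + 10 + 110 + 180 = 20*d^2 + d*(70*r + 160) - 720*r^2 + 530*r + 300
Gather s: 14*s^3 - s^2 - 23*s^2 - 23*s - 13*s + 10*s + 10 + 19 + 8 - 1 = 14*s^3 - 24*s^2 - 26*s + 36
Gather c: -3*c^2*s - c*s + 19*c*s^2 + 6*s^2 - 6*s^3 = -3*c^2*s + c*(19*s^2 - s) - 6*s^3 + 6*s^2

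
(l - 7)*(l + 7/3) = l^2 - 14*l/3 - 49/3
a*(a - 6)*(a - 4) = a^3 - 10*a^2 + 24*a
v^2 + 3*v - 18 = (v - 3)*(v + 6)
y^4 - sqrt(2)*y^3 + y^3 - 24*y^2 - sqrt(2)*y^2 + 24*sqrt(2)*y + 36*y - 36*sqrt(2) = (y - 3)*(y - 2)*(y + 6)*(y - sqrt(2))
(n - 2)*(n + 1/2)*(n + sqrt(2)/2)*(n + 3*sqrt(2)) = n^4 - 3*n^3/2 + 7*sqrt(2)*n^3/2 - 21*sqrt(2)*n^2/4 + 2*n^2 - 7*sqrt(2)*n/2 - 9*n/2 - 3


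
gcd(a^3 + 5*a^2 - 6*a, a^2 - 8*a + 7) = a - 1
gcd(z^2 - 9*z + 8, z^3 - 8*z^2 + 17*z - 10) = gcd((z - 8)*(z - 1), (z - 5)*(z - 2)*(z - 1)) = z - 1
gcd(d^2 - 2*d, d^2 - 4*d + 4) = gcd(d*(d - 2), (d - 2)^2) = d - 2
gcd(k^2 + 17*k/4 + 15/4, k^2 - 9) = k + 3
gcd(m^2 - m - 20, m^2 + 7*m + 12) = m + 4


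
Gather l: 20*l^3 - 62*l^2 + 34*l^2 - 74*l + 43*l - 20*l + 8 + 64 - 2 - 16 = 20*l^3 - 28*l^2 - 51*l + 54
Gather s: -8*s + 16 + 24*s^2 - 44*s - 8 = 24*s^2 - 52*s + 8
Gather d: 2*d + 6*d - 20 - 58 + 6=8*d - 72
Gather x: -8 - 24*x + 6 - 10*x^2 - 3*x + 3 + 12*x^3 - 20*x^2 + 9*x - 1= 12*x^3 - 30*x^2 - 18*x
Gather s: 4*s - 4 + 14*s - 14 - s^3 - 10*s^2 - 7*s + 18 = -s^3 - 10*s^2 + 11*s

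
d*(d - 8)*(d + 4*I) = d^3 - 8*d^2 + 4*I*d^2 - 32*I*d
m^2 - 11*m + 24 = (m - 8)*(m - 3)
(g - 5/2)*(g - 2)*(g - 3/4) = g^3 - 21*g^2/4 + 67*g/8 - 15/4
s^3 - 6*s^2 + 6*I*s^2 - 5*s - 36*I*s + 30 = (s - 6)*(s + I)*(s + 5*I)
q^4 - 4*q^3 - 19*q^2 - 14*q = q*(q - 7)*(q + 1)*(q + 2)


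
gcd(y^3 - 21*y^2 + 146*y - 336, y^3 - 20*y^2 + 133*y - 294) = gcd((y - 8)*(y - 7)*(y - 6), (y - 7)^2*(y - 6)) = y^2 - 13*y + 42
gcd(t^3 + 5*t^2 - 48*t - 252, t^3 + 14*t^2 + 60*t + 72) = t^2 + 12*t + 36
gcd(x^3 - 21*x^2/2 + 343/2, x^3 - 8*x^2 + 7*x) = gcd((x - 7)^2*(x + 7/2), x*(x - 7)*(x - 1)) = x - 7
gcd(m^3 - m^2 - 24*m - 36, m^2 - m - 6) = m + 2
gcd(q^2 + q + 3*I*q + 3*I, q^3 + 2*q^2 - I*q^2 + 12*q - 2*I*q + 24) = q + 3*I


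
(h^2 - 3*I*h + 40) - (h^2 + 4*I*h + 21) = -7*I*h + 19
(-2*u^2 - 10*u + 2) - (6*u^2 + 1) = -8*u^2 - 10*u + 1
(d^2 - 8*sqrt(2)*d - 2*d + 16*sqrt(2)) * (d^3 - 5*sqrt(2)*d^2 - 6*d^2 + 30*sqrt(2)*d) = d^5 - 13*sqrt(2)*d^4 - 8*d^4 + 92*d^3 + 104*sqrt(2)*d^3 - 640*d^2 - 156*sqrt(2)*d^2 + 960*d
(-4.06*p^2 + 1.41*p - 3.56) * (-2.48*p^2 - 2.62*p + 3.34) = 10.0688*p^4 + 7.1404*p^3 - 8.4258*p^2 + 14.0366*p - 11.8904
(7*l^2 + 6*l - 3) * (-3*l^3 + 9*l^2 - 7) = -21*l^5 + 45*l^4 + 63*l^3 - 76*l^2 - 42*l + 21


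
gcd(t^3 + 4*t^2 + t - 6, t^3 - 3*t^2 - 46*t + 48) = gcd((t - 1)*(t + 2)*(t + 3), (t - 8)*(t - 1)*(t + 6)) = t - 1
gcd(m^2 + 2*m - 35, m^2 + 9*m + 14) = m + 7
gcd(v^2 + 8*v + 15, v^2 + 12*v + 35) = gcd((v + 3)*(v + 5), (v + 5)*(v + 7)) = v + 5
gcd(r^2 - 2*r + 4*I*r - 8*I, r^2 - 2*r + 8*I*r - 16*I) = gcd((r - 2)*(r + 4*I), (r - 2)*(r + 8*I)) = r - 2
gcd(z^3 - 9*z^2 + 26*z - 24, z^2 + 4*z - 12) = z - 2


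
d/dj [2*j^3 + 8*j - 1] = 6*j^2 + 8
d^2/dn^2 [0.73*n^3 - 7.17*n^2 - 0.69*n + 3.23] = 4.38*n - 14.34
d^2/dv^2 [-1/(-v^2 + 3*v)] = 2*(-v*(v - 3) + (2*v - 3)^2)/(v^3*(v - 3)^3)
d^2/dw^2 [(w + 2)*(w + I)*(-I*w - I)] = -6*I*w + 2 - 6*I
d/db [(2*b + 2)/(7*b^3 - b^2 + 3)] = 2*(7*b^3 - b^2 - b*(b + 1)*(21*b - 2) + 3)/(7*b^3 - b^2 + 3)^2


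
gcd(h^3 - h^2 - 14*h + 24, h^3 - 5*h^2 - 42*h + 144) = h - 3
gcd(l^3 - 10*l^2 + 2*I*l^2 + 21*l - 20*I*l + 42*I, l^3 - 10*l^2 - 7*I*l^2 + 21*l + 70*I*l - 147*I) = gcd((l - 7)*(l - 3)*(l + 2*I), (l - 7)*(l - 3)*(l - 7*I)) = l^2 - 10*l + 21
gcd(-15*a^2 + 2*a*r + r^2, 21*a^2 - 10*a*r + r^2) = -3*a + r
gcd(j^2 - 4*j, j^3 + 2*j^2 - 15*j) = j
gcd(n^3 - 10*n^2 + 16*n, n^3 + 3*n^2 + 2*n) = n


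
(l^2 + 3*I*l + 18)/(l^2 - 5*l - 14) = (l^2 + 3*I*l + 18)/(l^2 - 5*l - 14)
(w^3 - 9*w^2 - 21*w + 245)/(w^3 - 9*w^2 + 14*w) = (w^2 - 2*w - 35)/(w*(w - 2))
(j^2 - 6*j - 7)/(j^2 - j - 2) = (j - 7)/(j - 2)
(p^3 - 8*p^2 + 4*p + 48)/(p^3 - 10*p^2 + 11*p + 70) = (p^2 - 10*p + 24)/(p^2 - 12*p + 35)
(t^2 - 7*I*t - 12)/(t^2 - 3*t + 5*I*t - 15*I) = (t^2 - 7*I*t - 12)/(t^2 + t*(-3 + 5*I) - 15*I)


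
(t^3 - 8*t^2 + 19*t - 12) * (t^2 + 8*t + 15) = t^5 - 30*t^3 + 20*t^2 + 189*t - 180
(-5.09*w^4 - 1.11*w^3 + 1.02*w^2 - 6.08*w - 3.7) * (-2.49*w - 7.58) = 12.6741*w^5 + 41.3461*w^4 + 5.874*w^3 + 7.4076*w^2 + 55.2994*w + 28.046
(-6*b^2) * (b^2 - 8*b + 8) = -6*b^4 + 48*b^3 - 48*b^2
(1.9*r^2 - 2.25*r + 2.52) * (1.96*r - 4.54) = 3.724*r^3 - 13.036*r^2 + 15.1542*r - 11.4408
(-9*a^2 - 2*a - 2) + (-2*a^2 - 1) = -11*a^2 - 2*a - 3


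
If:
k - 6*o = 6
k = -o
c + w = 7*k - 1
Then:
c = 5 - w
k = 6/7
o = -6/7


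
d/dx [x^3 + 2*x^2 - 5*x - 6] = 3*x^2 + 4*x - 5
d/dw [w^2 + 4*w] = 2*w + 4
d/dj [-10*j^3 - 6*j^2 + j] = -30*j^2 - 12*j + 1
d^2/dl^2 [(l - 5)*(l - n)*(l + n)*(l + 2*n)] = 12*l^2 + 12*l*n - 30*l - 2*n^2 - 20*n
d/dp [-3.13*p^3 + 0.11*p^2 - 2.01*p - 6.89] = -9.39*p^2 + 0.22*p - 2.01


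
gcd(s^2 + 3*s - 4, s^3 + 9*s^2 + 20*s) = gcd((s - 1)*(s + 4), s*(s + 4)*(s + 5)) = s + 4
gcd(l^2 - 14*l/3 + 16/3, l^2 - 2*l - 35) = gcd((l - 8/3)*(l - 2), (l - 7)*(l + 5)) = 1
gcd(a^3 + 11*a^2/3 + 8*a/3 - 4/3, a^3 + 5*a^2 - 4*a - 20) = a + 2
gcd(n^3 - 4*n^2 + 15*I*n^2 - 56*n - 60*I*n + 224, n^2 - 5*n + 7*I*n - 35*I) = n + 7*I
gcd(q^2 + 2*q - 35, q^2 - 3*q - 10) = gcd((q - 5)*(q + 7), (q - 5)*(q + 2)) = q - 5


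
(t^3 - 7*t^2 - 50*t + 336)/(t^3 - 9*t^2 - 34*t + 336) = (t^2 + t - 42)/(t^2 - t - 42)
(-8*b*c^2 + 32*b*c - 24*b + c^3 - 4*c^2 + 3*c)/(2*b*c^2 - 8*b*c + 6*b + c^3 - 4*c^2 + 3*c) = (-8*b + c)/(2*b + c)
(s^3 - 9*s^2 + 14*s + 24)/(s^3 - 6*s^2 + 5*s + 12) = (s - 6)/(s - 3)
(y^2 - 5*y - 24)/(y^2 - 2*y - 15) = (y - 8)/(y - 5)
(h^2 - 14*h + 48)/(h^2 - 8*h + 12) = (h - 8)/(h - 2)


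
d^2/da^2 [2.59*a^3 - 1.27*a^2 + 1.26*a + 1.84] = 15.54*a - 2.54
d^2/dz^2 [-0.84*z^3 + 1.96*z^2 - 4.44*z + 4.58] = 3.92 - 5.04*z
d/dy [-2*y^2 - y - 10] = -4*y - 1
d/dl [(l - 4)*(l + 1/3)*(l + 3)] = 3*l^2 - 4*l/3 - 37/3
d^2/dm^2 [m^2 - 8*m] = 2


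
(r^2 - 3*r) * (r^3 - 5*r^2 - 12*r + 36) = r^5 - 8*r^4 + 3*r^3 + 72*r^2 - 108*r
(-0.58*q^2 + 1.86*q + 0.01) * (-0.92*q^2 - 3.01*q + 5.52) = 0.5336*q^4 + 0.0345999999999997*q^3 - 8.8094*q^2 + 10.2371*q + 0.0552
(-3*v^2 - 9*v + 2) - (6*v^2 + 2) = -9*v^2 - 9*v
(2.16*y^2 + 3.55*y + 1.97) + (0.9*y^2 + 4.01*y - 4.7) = 3.06*y^2 + 7.56*y - 2.73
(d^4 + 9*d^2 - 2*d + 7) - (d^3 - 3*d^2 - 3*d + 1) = d^4 - d^3 + 12*d^2 + d + 6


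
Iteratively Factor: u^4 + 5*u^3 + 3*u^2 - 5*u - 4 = (u + 4)*(u^3 + u^2 - u - 1) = (u + 1)*(u + 4)*(u^2 - 1) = (u + 1)^2*(u + 4)*(u - 1)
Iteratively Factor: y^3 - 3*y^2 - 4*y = (y + 1)*(y^2 - 4*y) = y*(y + 1)*(y - 4)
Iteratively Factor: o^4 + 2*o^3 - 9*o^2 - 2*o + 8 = (o - 1)*(o^3 + 3*o^2 - 6*o - 8) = (o - 1)*(o + 4)*(o^2 - o - 2) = (o - 2)*(o - 1)*(o + 4)*(o + 1)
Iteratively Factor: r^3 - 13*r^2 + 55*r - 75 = (r - 5)*(r^2 - 8*r + 15) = (r - 5)^2*(r - 3)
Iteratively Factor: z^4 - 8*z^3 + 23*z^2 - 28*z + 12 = (z - 3)*(z^3 - 5*z^2 + 8*z - 4) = (z - 3)*(z - 1)*(z^2 - 4*z + 4) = (z - 3)*(z - 2)*(z - 1)*(z - 2)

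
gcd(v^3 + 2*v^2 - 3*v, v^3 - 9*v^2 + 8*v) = v^2 - v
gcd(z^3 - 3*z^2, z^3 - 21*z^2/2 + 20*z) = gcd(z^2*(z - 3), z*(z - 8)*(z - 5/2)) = z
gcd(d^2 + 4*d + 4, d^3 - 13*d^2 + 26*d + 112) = d + 2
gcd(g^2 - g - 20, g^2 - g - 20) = g^2 - g - 20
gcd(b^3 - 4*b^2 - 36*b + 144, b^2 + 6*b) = b + 6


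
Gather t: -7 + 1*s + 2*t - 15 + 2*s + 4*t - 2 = 3*s + 6*t - 24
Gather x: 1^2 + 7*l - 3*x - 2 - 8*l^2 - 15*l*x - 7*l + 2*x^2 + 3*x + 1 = -8*l^2 - 15*l*x + 2*x^2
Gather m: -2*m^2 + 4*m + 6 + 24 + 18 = -2*m^2 + 4*m + 48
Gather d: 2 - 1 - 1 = 0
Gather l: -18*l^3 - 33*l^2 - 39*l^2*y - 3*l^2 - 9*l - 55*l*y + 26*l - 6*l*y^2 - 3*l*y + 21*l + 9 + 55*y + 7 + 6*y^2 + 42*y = -18*l^3 + l^2*(-39*y - 36) + l*(-6*y^2 - 58*y + 38) + 6*y^2 + 97*y + 16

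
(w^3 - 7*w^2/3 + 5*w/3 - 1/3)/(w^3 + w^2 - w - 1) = (3*w^2 - 4*w + 1)/(3*(w^2 + 2*w + 1))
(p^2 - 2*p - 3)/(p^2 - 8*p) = (p^2 - 2*p - 3)/(p*(p - 8))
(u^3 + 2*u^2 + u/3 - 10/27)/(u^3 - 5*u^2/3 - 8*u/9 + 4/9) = (u + 5/3)/(u - 2)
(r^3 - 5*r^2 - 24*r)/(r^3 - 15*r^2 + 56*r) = (r + 3)/(r - 7)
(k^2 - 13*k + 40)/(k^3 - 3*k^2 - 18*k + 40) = (k - 8)/(k^2 + 2*k - 8)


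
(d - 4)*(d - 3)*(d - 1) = d^3 - 8*d^2 + 19*d - 12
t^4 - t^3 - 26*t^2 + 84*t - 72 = (t - 3)*(t - 2)^2*(t + 6)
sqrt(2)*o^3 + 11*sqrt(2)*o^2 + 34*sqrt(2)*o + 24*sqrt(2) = (o + 4)*(o + 6)*(sqrt(2)*o + sqrt(2))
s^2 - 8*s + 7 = (s - 7)*(s - 1)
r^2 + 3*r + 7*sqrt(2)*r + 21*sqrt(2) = (r + 3)*(r + 7*sqrt(2))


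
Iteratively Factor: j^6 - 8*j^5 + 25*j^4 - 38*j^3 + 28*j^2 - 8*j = (j - 2)*(j^5 - 6*j^4 + 13*j^3 - 12*j^2 + 4*j) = (j - 2)^2*(j^4 - 4*j^3 + 5*j^2 - 2*j) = (j - 2)^2*(j - 1)*(j^3 - 3*j^2 + 2*j) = (j - 2)^3*(j - 1)*(j^2 - j) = (j - 2)^3*(j - 1)^2*(j)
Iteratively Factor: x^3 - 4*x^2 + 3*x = (x - 3)*(x^2 - x) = x*(x - 3)*(x - 1)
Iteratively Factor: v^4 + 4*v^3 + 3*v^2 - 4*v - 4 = (v + 2)*(v^3 + 2*v^2 - v - 2) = (v + 2)^2*(v^2 - 1) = (v + 1)*(v + 2)^2*(v - 1)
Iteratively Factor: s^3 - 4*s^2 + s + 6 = (s - 3)*(s^2 - s - 2) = (s - 3)*(s - 2)*(s + 1)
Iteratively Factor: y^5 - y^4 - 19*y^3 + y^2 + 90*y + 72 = (y - 3)*(y^4 + 2*y^3 - 13*y^2 - 38*y - 24) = (y - 3)*(y + 3)*(y^3 - y^2 - 10*y - 8) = (y - 3)*(y + 1)*(y + 3)*(y^2 - 2*y - 8) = (y - 3)*(y + 1)*(y + 2)*(y + 3)*(y - 4)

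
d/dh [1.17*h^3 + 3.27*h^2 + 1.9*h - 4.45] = 3.51*h^2 + 6.54*h + 1.9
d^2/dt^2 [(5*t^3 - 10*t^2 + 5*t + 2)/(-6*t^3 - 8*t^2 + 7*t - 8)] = 6*(200*t^6 - 390*t^5 + 516*t^4 - 1341*t^3 + 76*t^2 + 208*t + 130)/(216*t^9 + 864*t^8 + 396*t^7 - 640*t^6 + 1842*t^5 + 696*t^4 - 1879*t^3 + 2712*t^2 - 1344*t + 512)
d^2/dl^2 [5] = 0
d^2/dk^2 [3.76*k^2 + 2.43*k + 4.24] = 7.52000000000000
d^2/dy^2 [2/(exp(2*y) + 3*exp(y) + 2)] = 2*(2*(2*exp(y) + 3)^2*exp(y) - (4*exp(y) + 3)*(exp(2*y) + 3*exp(y) + 2))*exp(y)/(exp(2*y) + 3*exp(y) + 2)^3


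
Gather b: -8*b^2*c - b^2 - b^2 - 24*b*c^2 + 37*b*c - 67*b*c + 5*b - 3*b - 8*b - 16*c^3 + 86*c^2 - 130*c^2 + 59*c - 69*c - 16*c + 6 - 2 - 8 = b^2*(-8*c - 2) + b*(-24*c^2 - 30*c - 6) - 16*c^3 - 44*c^2 - 26*c - 4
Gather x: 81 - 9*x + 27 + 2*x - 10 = 98 - 7*x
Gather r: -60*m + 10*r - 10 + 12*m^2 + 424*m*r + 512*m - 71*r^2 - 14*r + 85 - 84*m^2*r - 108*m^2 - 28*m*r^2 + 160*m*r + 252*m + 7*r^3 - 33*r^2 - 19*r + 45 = -96*m^2 + 704*m + 7*r^3 + r^2*(-28*m - 104) + r*(-84*m^2 + 584*m - 23) + 120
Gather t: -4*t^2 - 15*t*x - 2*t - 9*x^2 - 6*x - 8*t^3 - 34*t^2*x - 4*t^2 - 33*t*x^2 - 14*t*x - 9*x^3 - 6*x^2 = -8*t^3 + t^2*(-34*x - 8) + t*(-33*x^2 - 29*x - 2) - 9*x^3 - 15*x^2 - 6*x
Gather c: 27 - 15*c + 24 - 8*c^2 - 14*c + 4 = -8*c^2 - 29*c + 55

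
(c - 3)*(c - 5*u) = c^2 - 5*c*u - 3*c + 15*u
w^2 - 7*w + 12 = (w - 4)*(w - 3)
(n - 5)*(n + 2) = n^2 - 3*n - 10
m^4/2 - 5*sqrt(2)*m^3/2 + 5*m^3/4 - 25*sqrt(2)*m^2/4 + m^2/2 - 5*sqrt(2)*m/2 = m*(m/2 + 1)*(m + 1/2)*(m - 5*sqrt(2))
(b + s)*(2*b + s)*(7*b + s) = 14*b^3 + 23*b^2*s + 10*b*s^2 + s^3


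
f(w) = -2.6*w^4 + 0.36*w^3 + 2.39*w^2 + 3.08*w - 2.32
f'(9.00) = -7448.02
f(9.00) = -16577.17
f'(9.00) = -7448.02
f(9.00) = -16577.17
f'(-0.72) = 4.08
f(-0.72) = -4.13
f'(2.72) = -185.21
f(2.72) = -111.33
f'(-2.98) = 273.65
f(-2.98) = -204.84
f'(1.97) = -62.82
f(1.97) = -23.38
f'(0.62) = 3.98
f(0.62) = 0.21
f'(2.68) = -176.54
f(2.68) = -104.10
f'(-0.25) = 2.12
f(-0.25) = -2.96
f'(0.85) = 1.54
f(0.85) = 0.89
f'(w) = -10.4*w^3 + 1.08*w^2 + 4.78*w + 3.08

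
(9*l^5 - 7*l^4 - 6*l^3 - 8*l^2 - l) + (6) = 9*l^5 - 7*l^4 - 6*l^3 - 8*l^2 - l + 6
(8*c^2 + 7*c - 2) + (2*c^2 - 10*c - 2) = 10*c^2 - 3*c - 4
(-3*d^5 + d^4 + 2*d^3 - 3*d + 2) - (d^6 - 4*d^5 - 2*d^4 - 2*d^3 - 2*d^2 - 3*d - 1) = -d^6 + d^5 + 3*d^4 + 4*d^3 + 2*d^2 + 3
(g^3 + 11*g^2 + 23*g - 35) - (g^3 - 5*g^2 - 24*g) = 16*g^2 + 47*g - 35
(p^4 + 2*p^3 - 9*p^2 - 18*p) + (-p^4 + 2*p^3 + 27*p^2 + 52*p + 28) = 4*p^3 + 18*p^2 + 34*p + 28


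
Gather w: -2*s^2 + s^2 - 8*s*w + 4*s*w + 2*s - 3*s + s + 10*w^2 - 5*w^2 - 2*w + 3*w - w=-s^2 - 4*s*w + 5*w^2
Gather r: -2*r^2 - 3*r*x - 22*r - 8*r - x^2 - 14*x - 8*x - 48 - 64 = -2*r^2 + r*(-3*x - 30) - x^2 - 22*x - 112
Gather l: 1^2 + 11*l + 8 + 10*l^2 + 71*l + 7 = 10*l^2 + 82*l + 16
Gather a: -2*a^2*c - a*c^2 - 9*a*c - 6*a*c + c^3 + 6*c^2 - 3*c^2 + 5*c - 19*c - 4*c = -2*a^2*c + a*(-c^2 - 15*c) + c^3 + 3*c^2 - 18*c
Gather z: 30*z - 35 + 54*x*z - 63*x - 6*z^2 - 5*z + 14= -63*x - 6*z^2 + z*(54*x + 25) - 21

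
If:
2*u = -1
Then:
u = -1/2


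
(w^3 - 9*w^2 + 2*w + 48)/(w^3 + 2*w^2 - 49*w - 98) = (w^2 - 11*w + 24)/(w^2 - 49)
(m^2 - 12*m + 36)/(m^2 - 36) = (m - 6)/(m + 6)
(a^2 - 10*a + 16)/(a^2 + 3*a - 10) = (a - 8)/(a + 5)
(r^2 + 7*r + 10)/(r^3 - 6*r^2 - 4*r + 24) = (r + 5)/(r^2 - 8*r + 12)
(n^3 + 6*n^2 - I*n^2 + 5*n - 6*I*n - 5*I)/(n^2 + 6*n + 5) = n - I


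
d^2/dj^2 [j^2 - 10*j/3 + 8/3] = 2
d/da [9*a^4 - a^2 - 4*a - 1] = 36*a^3 - 2*a - 4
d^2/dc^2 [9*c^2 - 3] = 18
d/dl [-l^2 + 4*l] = 4 - 2*l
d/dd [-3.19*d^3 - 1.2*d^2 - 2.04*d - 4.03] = -9.57*d^2 - 2.4*d - 2.04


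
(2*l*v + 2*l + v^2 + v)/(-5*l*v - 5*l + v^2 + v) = (2*l + v)/(-5*l + v)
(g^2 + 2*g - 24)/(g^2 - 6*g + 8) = (g + 6)/(g - 2)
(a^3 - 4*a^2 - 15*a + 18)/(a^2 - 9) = (a^2 - 7*a + 6)/(a - 3)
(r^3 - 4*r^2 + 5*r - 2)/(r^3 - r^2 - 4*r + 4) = (r - 1)/(r + 2)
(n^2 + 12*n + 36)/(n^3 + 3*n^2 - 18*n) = (n + 6)/(n*(n - 3))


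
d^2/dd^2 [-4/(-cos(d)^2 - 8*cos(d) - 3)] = 8*(-2*sin(d)^4 + 27*sin(d)^2 + 27*cos(d) - 3*cos(3*d) + 36)/(-sin(d)^2 + 8*cos(d) + 4)^3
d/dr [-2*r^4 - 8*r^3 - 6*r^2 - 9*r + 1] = -8*r^3 - 24*r^2 - 12*r - 9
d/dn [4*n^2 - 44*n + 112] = 8*n - 44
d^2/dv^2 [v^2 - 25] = 2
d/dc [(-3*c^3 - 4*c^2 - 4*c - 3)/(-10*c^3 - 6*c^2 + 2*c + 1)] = (-22*c^4 - 92*c^3 - 131*c^2 - 44*c + 2)/(100*c^6 + 120*c^5 - 4*c^4 - 44*c^3 - 8*c^2 + 4*c + 1)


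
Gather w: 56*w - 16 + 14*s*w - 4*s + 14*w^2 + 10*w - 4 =-4*s + 14*w^2 + w*(14*s + 66) - 20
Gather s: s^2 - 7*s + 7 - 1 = s^2 - 7*s + 6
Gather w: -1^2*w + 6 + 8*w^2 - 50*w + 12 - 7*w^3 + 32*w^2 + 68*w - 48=-7*w^3 + 40*w^2 + 17*w - 30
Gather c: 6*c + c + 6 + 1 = 7*c + 7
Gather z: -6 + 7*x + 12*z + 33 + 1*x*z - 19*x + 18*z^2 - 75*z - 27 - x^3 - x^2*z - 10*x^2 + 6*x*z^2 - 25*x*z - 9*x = -x^3 - 10*x^2 - 21*x + z^2*(6*x + 18) + z*(-x^2 - 24*x - 63)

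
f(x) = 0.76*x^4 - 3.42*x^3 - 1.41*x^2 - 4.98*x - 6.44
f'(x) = 3.04*x^3 - 10.26*x^2 - 2.82*x - 4.98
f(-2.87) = 128.65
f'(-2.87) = -153.26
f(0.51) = -9.75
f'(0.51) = -8.68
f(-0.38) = -4.55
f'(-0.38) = -5.56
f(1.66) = -28.47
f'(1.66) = -24.03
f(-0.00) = -6.44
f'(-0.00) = -4.98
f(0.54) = -10.01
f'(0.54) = -9.02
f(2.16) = -41.70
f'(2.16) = -28.30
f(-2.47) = 77.08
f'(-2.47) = -106.42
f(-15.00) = 49768.51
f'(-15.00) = -12531.18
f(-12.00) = 21519.40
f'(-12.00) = -6701.70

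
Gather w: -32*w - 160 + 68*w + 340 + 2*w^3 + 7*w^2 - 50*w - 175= 2*w^3 + 7*w^2 - 14*w + 5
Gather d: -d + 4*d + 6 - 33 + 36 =3*d + 9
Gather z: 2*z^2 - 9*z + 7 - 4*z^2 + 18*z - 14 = -2*z^2 + 9*z - 7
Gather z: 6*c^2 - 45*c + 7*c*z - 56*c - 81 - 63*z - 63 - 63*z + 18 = 6*c^2 - 101*c + z*(7*c - 126) - 126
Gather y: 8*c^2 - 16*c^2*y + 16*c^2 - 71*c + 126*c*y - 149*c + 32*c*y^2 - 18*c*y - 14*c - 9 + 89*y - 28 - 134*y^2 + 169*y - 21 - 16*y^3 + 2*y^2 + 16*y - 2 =24*c^2 - 234*c - 16*y^3 + y^2*(32*c - 132) + y*(-16*c^2 + 108*c + 274) - 60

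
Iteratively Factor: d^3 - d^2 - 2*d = (d - 2)*(d^2 + d) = d*(d - 2)*(d + 1)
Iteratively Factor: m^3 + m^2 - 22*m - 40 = (m + 4)*(m^2 - 3*m - 10) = (m + 2)*(m + 4)*(m - 5)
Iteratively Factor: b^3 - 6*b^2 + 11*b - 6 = (b - 3)*(b^2 - 3*b + 2) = (b - 3)*(b - 1)*(b - 2)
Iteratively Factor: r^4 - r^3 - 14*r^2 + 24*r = (r + 4)*(r^3 - 5*r^2 + 6*r) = (r - 3)*(r + 4)*(r^2 - 2*r) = (r - 3)*(r - 2)*(r + 4)*(r)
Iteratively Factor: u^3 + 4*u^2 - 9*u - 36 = (u + 4)*(u^2 - 9) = (u + 3)*(u + 4)*(u - 3)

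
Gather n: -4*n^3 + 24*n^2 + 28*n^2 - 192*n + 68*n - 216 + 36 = -4*n^3 + 52*n^2 - 124*n - 180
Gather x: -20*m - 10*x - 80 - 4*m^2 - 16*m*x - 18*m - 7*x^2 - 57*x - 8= -4*m^2 - 38*m - 7*x^2 + x*(-16*m - 67) - 88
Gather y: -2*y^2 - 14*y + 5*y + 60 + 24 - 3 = -2*y^2 - 9*y + 81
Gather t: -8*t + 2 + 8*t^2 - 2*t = 8*t^2 - 10*t + 2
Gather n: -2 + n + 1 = n - 1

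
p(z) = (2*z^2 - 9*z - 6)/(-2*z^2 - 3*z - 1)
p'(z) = (4*z - 9)/(-2*z^2 - 3*z - 1) + (4*z + 3)*(2*z^2 - 9*z - 6)/(-2*z^2 - 3*z - 1)^2 = (-24*z^2 - 28*z - 9)/(4*z^4 + 12*z^3 + 13*z^2 + 6*z + 1)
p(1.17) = 1.90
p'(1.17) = -1.42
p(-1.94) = -7.01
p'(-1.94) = -6.14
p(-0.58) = -1.60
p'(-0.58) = -184.59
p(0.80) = 2.55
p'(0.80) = -2.13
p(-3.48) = -3.35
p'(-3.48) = -0.93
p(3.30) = 0.43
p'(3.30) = -0.34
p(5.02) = 0.01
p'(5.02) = -0.17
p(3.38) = 0.40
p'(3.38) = -0.33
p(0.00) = 6.00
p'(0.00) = -9.00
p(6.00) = -0.13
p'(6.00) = -0.13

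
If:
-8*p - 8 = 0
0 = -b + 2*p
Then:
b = -2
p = -1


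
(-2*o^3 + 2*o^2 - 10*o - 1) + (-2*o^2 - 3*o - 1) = -2*o^3 - 13*o - 2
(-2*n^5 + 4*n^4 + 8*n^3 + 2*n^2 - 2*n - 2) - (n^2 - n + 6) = -2*n^5 + 4*n^4 + 8*n^3 + n^2 - n - 8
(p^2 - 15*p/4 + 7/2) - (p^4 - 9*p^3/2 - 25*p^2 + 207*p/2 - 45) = -p^4 + 9*p^3/2 + 26*p^2 - 429*p/4 + 97/2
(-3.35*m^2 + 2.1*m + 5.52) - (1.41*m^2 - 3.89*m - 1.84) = -4.76*m^2 + 5.99*m + 7.36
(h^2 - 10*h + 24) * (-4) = -4*h^2 + 40*h - 96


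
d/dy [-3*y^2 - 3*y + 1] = -6*y - 3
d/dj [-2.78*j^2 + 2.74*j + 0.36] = 2.74 - 5.56*j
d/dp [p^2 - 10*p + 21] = 2*p - 10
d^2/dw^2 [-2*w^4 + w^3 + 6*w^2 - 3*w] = -24*w^2 + 6*w + 12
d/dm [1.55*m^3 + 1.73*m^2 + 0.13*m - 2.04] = 4.65*m^2 + 3.46*m + 0.13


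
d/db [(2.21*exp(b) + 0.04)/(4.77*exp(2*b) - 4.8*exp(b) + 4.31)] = (-10.5417*exp(2*b) - 0.381600000000001*exp(b) + 9.7171)*exp(b)/(22.7529*exp(4*b) - 45.792*exp(3*b) + 64.1574*exp(2*b) - 41.376*exp(b) + 18.5761)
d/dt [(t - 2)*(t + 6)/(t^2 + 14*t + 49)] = 2*(5*t + 26)/(t^3 + 21*t^2 + 147*t + 343)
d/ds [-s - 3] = -1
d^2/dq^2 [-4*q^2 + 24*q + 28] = -8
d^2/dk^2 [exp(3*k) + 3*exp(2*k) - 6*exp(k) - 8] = (9*exp(2*k) + 12*exp(k) - 6)*exp(k)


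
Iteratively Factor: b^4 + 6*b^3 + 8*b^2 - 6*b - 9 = (b + 3)*(b^3 + 3*b^2 - b - 3) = (b + 3)^2*(b^2 - 1) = (b - 1)*(b + 3)^2*(b + 1)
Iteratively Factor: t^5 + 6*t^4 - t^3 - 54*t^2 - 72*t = (t + 2)*(t^4 + 4*t^3 - 9*t^2 - 36*t) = (t - 3)*(t + 2)*(t^3 + 7*t^2 + 12*t) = (t - 3)*(t + 2)*(t + 4)*(t^2 + 3*t) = (t - 3)*(t + 2)*(t + 3)*(t + 4)*(t)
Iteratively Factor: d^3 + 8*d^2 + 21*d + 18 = (d + 3)*(d^2 + 5*d + 6) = (d + 2)*(d + 3)*(d + 3)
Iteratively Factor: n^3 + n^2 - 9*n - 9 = (n + 1)*(n^2 - 9) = (n + 1)*(n + 3)*(n - 3)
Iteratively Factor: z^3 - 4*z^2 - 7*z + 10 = (z - 5)*(z^2 + z - 2) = (z - 5)*(z - 1)*(z + 2)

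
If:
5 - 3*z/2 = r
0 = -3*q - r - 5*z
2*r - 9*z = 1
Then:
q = -61/24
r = 31/8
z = 3/4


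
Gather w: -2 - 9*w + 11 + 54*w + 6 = 45*w + 15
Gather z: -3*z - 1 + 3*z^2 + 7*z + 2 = 3*z^2 + 4*z + 1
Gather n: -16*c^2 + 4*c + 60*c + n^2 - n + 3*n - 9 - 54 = -16*c^2 + 64*c + n^2 + 2*n - 63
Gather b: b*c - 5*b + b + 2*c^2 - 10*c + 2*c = b*(c - 4) + 2*c^2 - 8*c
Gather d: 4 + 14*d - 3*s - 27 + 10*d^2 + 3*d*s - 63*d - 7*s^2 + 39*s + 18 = 10*d^2 + d*(3*s - 49) - 7*s^2 + 36*s - 5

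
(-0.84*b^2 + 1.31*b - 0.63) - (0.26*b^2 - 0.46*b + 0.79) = -1.1*b^2 + 1.77*b - 1.42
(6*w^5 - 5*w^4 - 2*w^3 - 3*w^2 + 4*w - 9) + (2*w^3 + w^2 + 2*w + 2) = 6*w^5 - 5*w^4 - 2*w^2 + 6*w - 7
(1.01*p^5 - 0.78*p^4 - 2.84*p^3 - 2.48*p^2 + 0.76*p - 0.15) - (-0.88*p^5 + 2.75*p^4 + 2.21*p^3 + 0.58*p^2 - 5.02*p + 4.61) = 1.89*p^5 - 3.53*p^4 - 5.05*p^3 - 3.06*p^2 + 5.78*p - 4.76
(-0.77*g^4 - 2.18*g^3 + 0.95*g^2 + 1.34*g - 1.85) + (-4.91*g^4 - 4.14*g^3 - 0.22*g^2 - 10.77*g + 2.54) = -5.68*g^4 - 6.32*g^3 + 0.73*g^2 - 9.43*g + 0.69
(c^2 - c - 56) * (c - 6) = c^3 - 7*c^2 - 50*c + 336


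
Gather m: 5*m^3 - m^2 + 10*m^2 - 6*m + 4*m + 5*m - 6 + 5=5*m^3 + 9*m^2 + 3*m - 1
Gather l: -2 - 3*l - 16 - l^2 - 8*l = -l^2 - 11*l - 18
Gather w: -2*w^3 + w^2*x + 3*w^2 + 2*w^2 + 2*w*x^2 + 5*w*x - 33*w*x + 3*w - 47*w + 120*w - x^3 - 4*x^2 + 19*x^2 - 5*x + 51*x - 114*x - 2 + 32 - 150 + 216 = -2*w^3 + w^2*(x + 5) + w*(2*x^2 - 28*x + 76) - x^3 + 15*x^2 - 68*x + 96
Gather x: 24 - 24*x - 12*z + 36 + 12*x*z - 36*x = x*(12*z - 60) - 12*z + 60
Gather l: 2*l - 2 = 2*l - 2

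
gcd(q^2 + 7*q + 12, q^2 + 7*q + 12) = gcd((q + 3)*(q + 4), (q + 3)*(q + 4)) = q^2 + 7*q + 12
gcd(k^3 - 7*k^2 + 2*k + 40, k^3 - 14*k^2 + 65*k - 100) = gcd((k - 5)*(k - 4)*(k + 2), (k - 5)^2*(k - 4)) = k^2 - 9*k + 20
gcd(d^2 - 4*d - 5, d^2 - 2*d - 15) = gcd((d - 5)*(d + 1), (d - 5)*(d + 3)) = d - 5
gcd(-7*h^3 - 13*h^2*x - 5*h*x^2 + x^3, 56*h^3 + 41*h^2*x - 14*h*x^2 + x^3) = -7*h^2 - 6*h*x + x^2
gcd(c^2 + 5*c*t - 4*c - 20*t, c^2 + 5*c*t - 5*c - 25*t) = c + 5*t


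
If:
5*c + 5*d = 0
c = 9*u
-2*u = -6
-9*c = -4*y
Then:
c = 27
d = -27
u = 3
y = 243/4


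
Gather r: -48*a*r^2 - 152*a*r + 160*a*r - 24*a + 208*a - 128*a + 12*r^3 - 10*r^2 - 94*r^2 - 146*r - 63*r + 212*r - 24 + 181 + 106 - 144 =56*a + 12*r^3 + r^2*(-48*a - 104) + r*(8*a + 3) + 119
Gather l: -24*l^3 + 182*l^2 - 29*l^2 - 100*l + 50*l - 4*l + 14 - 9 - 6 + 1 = -24*l^3 + 153*l^2 - 54*l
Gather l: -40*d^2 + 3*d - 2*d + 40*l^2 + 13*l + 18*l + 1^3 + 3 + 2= -40*d^2 + d + 40*l^2 + 31*l + 6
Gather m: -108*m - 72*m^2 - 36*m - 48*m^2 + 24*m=-120*m^2 - 120*m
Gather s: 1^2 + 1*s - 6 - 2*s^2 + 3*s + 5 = -2*s^2 + 4*s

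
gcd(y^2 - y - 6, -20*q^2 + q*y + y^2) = 1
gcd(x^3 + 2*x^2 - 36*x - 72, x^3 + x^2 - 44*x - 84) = x^2 + 8*x + 12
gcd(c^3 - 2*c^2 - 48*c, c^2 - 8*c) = c^2 - 8*c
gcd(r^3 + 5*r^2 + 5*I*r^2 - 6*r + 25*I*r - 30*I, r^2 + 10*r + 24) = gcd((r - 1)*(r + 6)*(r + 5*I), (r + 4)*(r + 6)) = r + 6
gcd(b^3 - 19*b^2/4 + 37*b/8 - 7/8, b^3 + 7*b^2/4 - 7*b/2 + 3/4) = b^2 - 5*b/4 + 1/4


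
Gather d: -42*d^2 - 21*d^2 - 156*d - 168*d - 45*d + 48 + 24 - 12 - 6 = -63*d^2 - 369*d + 54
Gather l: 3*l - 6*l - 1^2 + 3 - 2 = -3*l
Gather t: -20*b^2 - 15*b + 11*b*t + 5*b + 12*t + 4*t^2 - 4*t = -20*b^2 - 10*b + 4*t^2 + t*(11*b + 8)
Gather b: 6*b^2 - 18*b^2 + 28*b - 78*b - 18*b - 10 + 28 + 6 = -12*b^2 - 68*b + 24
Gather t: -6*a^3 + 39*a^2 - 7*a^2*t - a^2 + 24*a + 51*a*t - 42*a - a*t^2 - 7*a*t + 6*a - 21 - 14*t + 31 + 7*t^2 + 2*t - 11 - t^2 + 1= -6*a^3 + 38*a^2 - 12*a + t^2*(6 - a) + t*(-7*a^2 + 44*a - 12)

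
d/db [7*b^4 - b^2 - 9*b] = 28*b^3 - 2*b - 9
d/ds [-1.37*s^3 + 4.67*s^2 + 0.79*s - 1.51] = -4.11*s^2 + 9.34*s + 0.79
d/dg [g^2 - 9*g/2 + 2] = 2*g - 9/2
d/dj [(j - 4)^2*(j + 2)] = 3*j*(j - 4)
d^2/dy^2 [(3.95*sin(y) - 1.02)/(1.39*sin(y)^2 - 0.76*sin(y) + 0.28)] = (-7.631795*sin(y)^5 + 3.710188*sin(y)^4 + 21.255046*sin(y)^3 - 13.663796*sin(y)^2 - 2.851496*sin(y) + 1.296784)/(2.685619*sin(y)^6 - 4.405188*sin(y)^5 + 4.031556*sin(y)^4 - 2.213728*sin(y)^3 + 0.812112*sin(y)^2 - 0.178752*sin(y) + 0.021952)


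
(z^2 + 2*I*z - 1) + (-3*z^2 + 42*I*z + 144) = -2*z^2 + 44*I*z + 143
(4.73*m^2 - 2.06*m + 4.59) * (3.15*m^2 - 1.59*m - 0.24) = 14.8995*m^4 - 14.0097*m^3 + 16.5987*m^2 - 6.8037*m - 1.1016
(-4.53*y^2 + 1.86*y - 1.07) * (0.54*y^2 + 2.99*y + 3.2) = -2.4462*y^4 - 12.5403*y^3 - 9.5124*y^2 + 2.7527*y - 3.424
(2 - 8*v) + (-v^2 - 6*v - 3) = -v^2 - 14*v - 1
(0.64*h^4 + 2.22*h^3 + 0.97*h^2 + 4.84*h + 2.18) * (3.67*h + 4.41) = 2.3488*h^5 + 10.9698*h^4 + 13.3501*h^3 + 22.0405*h^2 + 29.345*h + 9.6138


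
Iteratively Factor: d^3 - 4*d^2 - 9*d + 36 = (d + 3)*(d^2 - 7*d + 12) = (d - 4)*(d + 3)*(d - 3)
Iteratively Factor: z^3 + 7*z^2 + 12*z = (z + 4)*(z^2 + 3*z) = z*(z + 4)*(z + 3)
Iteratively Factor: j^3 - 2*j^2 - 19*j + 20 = (j - 1)*(j^2 - j - 20) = (j - 1)*(j + 4)*(j - 5)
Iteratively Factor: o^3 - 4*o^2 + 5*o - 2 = (o - 2)*(o^2 - 2*o + 1) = (o - 2)*(o - 1)*(o - 1)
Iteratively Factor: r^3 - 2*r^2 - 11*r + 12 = (r - 4)*(r^2 + 2*r - 3) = (r - 4)*(r - 1)*(r + 3)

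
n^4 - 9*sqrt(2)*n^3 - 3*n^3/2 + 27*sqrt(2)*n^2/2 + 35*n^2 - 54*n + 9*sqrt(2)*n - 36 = (n - 2)*(n + 1/2)*(n - 6*sqrt(2))*(n - 3*sqrt(2))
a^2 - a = a*(a - 1)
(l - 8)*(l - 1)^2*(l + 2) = l^4 - 8*l^3 - 3*l^2 + 26*l - 16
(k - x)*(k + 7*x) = k^2 + 6*k*x - 7*x^2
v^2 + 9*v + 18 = (v + 3)*(v + 6)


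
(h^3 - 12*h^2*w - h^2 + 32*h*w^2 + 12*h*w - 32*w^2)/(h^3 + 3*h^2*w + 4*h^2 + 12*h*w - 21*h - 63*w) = (h^3 - 12*h^2*w - h^2 + 32*h*w^2 + 12*h*w - 32*w^2)/(h^3 + 3*h^2*w + 4*h^2 + 12*h*w - 21*h - 63*w)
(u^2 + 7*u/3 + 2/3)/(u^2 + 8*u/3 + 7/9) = 3*(u + 2)/(3*u + 7)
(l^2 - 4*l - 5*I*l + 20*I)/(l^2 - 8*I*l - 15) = (l - 4)/(l - 3*I)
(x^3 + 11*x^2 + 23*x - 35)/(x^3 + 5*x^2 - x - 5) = (x + 7)/(x + 1)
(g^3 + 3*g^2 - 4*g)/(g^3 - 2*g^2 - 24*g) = (g - 1)/(g - 6)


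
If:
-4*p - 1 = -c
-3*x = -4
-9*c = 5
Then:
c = -5/9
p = -7/18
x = 4/3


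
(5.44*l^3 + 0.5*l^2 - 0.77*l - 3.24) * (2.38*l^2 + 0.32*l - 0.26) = 12.9472*l^5 + 2.9308*l^4 - 3.087*l^3 - 8.0876*l^2 - 0.8366*l + 0.8424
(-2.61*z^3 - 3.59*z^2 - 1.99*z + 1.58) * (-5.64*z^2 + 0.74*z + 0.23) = 14.7204*z^5 + 18.3162*z^4 + 7.9667*z^3 - 11.2095*z^2 + 0.7115*z + 0.3634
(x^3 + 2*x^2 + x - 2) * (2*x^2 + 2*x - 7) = 2*x^5 + 6*x^4 - x^3 - 16*x^2 - 11*x + 14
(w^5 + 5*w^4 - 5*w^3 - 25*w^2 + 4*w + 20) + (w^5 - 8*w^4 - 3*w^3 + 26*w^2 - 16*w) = 2*w^5 - 3*w^4 - 8*w^3 + w^2 - 12*w + 20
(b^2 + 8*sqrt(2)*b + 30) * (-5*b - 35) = -5*b^3 - 40*sqrt(2)*b^2 - 35*b^2 - 280*sqrt(2)*b - 150*b - 1050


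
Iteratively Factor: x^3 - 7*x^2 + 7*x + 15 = (x + 1)*(x^2 - 8*x + 15) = (x - 3)*(x + 1)*(x - 5)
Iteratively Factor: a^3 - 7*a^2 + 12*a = (a)*(a^2 - 7*a + 12) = a*(a - 3)*(a - 4)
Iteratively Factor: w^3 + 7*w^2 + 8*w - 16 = (w - 1)*(w^2 + 8*w + 16) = (w - 1)*(w + 4)*(w + 4)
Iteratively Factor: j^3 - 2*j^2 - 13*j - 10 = (j - 5)*(j^2 + 3*j + 2) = (j - 5)*(j + 1)*(j + 2)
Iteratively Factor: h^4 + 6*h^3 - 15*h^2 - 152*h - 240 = (h + 4)*(h^3 + 2*h^2 - 23*h - 60) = (h - 5)*(h + 4)*(h^2 + 7*h + 12) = (h - 5)*(h + 4)^2*(h + 3)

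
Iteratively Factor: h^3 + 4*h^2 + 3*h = (h)*(h^2 + 4*h + 3) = h*(h + 1)*(h + 3)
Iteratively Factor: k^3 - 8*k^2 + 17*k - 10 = (k - 5)*(k^2 - 3*k + 2) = (k - 5)*(k - 2)*(k - 1)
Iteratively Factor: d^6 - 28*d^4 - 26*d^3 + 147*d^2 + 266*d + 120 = (d + 1)*(d^5 - d^4 - 27*d^3 + d^2 + 146*d + 120) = (d - 3)*(d + 1)*(d^4 + 2*d^3 - 21*d^2 - 62*d - 40) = (d - 5)*(d - 3)*(d + 1)*(d^3 + 7*d^2 + 14*d + 8) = (d - 5)*(d - 3)*(d + 1)*(d + 4)*(d^2 + 3*d + 2) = (d - 5)*(d - 3)*(d + 1)^2*(d + 4)*(d + 2)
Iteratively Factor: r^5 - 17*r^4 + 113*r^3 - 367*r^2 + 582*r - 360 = (r - 4)*(r^4 - 13*r^3 + 61*r^2 - 123*r + 90) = (r - 4)*(r - 3)*(r^3 - 10*r^2 + 31*r - 30) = (r - 5)*(r - 4)*(r - 3)*(r^2 - 5*r + 6) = (r - 5)*(r - 4)*(r - 3)^2*(r - 2)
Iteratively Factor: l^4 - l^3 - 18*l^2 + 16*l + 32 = (l - 4)*(l^3 + 3*l^2 - 6*l - 8) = (l - 4)*(l + 4)*(l^2 - l - 2) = (l - 4)*(l - 2)*(l + 4)*(l + 1)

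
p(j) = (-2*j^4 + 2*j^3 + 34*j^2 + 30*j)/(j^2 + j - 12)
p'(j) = (-2*j - 1)*(-2*j^4 + 2*j^3 + 34*j^2 + 30*j)/(j^2 + j - 12)^2 + (-8*j^3 + 6*j^2 + 68*j + 30)/(j^2 + j - 12)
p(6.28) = -32.21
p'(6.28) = -25.24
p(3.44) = 93.75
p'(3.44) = -222.83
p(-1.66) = -1.79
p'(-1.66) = 3.11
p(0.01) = -0.03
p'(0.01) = -2.56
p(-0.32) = 0.51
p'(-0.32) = -0.73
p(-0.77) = 0.37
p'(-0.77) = 1.23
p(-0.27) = 0.46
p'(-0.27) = -0.99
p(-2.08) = -3.00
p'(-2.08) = 2.36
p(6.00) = -25.20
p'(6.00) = -24.88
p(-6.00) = -110.00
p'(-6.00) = 19.78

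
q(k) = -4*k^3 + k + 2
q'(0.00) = 1.00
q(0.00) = 2.00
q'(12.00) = -1727.00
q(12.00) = -6898.00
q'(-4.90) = -287.12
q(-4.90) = 467.70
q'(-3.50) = -146.00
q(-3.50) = 170.00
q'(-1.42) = -23.20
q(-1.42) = 12.03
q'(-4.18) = -208.67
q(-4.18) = 289.96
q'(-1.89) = -41.87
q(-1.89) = 27.12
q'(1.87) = -40.96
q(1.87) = -22.29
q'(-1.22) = -16.86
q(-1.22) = 8.04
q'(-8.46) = -857.86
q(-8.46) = 2415.52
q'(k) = 1 - 12*k^2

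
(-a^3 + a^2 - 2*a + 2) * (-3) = 3*a^3 - 3*a^2 + 6*a - 6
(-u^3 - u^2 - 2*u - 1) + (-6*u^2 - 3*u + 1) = -u^3 - 7*u^2 - 5*u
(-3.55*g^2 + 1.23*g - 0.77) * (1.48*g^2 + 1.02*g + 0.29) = -5.254*g^4 - 1.8006*g^3 - 0.9145*g^2 - 0.4287*g - 0.2233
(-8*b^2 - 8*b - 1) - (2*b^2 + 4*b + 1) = -10*b^2 - 12*b - 2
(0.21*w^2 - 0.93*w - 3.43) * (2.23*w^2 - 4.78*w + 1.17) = 0.4683*w^4 - 3.0777*w^3 - 2.9578*w^2 + 15.3073*w - 4.0131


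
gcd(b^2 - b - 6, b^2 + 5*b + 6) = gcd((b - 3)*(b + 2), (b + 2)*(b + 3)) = b + 2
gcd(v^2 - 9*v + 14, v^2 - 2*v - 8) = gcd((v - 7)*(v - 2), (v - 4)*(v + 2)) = 1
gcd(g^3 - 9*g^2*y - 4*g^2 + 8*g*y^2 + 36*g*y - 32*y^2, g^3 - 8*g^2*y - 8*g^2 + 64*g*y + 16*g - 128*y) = -g^2 + 8*g*y + 4*g - 32*y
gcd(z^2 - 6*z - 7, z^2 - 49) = z - 7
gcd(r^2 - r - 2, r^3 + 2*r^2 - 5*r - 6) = r^2 - r - 2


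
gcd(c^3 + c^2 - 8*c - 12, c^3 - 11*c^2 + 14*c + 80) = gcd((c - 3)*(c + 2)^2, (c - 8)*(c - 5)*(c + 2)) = c + 2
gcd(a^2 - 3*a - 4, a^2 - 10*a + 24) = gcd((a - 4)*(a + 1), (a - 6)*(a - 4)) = a - 4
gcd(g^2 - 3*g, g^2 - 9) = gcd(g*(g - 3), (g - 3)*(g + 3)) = g - 3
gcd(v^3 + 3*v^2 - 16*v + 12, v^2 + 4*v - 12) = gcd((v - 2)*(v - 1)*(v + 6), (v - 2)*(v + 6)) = v^2 + 4*v - 12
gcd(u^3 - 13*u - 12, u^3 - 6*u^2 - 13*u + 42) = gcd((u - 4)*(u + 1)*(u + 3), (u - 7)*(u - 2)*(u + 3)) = u + 3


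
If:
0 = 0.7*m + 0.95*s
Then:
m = -1.35714285714286*s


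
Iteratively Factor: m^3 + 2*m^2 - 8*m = (m)*(m^2 + 2*m - 8) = m*(m - 2)*(m + 4)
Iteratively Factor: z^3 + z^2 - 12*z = (z + 4)*(z^2 - 3*z) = (z - 3)*(z + 4)*(z)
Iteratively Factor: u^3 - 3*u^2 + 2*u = (u - 1)*(u^2 - 2*u) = (u - 2)*(u - 1)*(u)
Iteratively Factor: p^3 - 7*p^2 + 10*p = (p)*(p^2 - 7*p + 10) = p*(p - 5)*(p - 2)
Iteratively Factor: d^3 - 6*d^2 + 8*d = (d)*(d^2 - 6*d + 8) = d*(d - 4)*(d - 2)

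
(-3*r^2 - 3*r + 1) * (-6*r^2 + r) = 18*r^4 + 15*r^3 - 9*r^2 + r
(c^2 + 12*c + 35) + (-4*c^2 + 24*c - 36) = -3*c^2 + 36*c - 1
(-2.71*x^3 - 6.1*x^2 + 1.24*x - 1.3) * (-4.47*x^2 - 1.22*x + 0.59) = 12.1137*x^5 + 30.5732*x^4 + 0.300299999999999*x^3 + 0.6992*x^2 + 2.3176*x - 0.767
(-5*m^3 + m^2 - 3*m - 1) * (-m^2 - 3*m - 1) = 5*m^5 + 14*m^4 + 5*m^3 + 9*m^2 + 6*m + 1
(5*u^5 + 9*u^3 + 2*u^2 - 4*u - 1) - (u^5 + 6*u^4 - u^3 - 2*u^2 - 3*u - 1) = 4*u^5 - 6*u^4 + 10*u^3 + 4*u^2 - u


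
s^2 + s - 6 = (s - 2)*(s + 3)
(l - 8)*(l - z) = l^2 - l*z - 8*l + 8*z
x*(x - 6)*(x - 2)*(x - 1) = x^4 - 9*x^3 + 20*x^2 - 12*x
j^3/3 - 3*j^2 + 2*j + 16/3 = (j/3 + 1/3)*(j - 8)*(j - 2)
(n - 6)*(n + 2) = n^2 - 4*n - 12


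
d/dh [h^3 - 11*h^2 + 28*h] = 3*h^2 - 22*h + 28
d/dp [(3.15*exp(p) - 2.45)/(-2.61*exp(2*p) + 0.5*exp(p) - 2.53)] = (8.2215*exp(2*p) - 12.789*exp(p) - 6.7445)*exp(p)/(6.8121*exp(4*p) - 2.61*exp(3*p) + 13.4566*exp(2*p) - 2.53*exp(p) + 6.4009)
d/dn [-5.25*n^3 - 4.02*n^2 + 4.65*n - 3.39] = -15.75*n^2 - 8.04*n + 4.65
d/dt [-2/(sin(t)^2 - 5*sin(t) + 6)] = 2*(2*sin(t) - 5)*cos(t)/(sin(t)^2 - 5*sin(t) + 6)^2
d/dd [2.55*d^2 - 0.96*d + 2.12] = 5.1*d - 0.96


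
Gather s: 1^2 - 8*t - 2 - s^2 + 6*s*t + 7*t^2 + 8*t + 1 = -s^2 + 6*s*t + 7*t^2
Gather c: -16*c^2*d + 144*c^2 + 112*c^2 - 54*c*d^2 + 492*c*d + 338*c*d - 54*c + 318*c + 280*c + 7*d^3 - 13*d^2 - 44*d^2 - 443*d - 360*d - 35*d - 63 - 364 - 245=c^2*(256 - 16*d) + c*(-54*d^2 + 830*d + 544) + 7*d^3 - 57*d^2 - 838*d - 672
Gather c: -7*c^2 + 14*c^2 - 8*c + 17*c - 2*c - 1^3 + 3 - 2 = 7*c^2 + 7*c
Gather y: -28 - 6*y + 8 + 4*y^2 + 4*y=4*y^2 - 2*y - 20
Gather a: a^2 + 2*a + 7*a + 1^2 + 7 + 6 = a^2 + 9*a + 14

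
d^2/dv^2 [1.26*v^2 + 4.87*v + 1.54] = 2.52000000000000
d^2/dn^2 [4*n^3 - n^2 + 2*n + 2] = 24*n - 2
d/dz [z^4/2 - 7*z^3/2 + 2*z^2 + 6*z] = 2*z^3 - 21*z^2/2 + 4*z + 6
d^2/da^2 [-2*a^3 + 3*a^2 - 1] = 6 - 12*a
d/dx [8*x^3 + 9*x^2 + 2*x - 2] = 24*x^2 + 18*x + 2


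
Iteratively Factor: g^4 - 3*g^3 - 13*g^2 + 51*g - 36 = (g - 3)*(g^3 - 13*g + 12) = (g - 3)*(g + 4)*(g^2 - 4*g + 3) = (g - 3)*(g - 1)*(g + 4)*(g - 3)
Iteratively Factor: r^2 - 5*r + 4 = (r - 4)*(r - 1)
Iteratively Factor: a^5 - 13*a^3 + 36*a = (a + 2)*(a^4 - 2*a^3 - 9*a^2 + 18*a) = a*(a + 2)*(a^3 - 2*a^2 - 9*a + 18) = a*(a + 2)*(a + 3)*(a^2 - 5*a + 6) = a*(a - 2)*(a + 2)*(a + 3)*(a - 3)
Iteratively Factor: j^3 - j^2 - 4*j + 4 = (j + 2)*(j^2 - 3*j + 2) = (j - 2)*(j + 2)*(j - 1)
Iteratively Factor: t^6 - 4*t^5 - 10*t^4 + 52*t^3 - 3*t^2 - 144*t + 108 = (t - 2)*(t^5 - 2*t^4 - 14*t^3 + 24*t^2 + 45*t - 54) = (t - 3)*(t - 2)*(t^4 + t^3 - 11*t^2 - 9*t + 18) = (t - 3)*(t - 2)*(t + 3)*(t^3 - 2*t^2 - 5*t + 6) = (t - 3)^2*(t - 2)*(t + 3)*(t^2 + t - 2) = (t - 3)^2*(t - 2)*(t + 2)*(t + 3)*(t - 1)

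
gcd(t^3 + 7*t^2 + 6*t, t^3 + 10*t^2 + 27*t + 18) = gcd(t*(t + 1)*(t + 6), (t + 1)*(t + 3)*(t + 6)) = t^2 + 7*t + 6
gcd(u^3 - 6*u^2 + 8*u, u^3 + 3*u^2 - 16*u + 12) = u - 2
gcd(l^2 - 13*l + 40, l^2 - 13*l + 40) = l^2 - 13*l + 40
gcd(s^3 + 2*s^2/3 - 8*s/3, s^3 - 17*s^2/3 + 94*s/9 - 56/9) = s - 4/3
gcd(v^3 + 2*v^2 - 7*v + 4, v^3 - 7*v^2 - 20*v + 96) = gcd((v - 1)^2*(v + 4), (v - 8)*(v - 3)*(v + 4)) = v + 4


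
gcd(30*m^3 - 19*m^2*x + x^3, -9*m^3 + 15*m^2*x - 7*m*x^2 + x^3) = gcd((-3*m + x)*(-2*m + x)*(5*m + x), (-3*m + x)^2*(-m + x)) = -3*m + x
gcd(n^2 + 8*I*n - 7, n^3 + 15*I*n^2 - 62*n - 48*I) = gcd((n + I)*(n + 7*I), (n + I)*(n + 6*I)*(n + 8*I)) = n + I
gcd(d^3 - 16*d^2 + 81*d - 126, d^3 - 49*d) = d - 7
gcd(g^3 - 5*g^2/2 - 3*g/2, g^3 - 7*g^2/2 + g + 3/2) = g^2 - 5*g/2 - 3/2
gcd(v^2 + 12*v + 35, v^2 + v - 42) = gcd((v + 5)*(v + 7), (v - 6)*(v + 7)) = v + 7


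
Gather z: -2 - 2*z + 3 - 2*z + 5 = 6 - 4*z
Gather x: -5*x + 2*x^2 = 2*x^2 - 5*x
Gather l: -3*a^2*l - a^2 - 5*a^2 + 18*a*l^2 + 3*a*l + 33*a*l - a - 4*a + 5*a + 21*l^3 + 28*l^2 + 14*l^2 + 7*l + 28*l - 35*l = -6*a^2 + 21*l^3 + l^2*(18*a + 42) + l*(-3*a^2 + 36*a)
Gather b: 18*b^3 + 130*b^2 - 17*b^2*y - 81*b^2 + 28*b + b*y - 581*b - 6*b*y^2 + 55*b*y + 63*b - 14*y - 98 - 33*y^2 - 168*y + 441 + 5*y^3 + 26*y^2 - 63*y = 18*b^3 + b^2*(49 - 17*y) + b*(-6*y^2 + 56*y - 490) + 5*y^3 - 7*y^2 - 245*y + 343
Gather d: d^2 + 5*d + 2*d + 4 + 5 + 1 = d^2 + 7*d + 10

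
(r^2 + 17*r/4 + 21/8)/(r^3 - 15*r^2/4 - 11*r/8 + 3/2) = (2*r + 7)/(2*r^2 - 9*r + 4)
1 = 1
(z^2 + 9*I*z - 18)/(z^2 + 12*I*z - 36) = (z + 3*I)/(z + 6*I)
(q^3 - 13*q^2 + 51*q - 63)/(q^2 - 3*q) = q - 10 + 21/q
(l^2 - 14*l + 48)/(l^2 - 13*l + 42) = (l - 8)/(l - 7)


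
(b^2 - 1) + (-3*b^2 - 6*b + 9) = -2*b^2 - 6*b + 8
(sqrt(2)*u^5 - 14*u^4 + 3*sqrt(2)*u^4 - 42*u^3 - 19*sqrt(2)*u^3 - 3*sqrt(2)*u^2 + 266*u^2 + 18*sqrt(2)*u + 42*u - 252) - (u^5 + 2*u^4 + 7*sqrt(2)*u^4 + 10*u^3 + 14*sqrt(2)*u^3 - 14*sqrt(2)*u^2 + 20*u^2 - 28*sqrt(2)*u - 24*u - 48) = -u^5 + sqrt(2)*u^5 - 16*u^4 - 4*sqrt(2)*u^4 - 52*u^3 - 33*sqrt(2)*u^3 + 11*sqrt(2)*u^2 + 246*u^2 + 46*sqrt(2)*u + 66*u - 204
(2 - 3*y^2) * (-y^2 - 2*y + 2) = 3*y^4 + 6*y^3 - 8*y^2 - 4*y + 4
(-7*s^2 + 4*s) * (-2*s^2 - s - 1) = 14*s^4 - s^3 + 3*s^2 - 4*s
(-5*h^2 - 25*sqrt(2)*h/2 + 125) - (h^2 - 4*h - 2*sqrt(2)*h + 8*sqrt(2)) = -6*h^2 - 21*sqrt(2)*h/2 + 4*h - 8*sqrt(2) + 125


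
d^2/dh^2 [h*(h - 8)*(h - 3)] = 6*h - 22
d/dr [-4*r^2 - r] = -8*r - 1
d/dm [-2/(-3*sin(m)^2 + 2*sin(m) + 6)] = 4*(1 - 3*sin(m))*cos(m)/(-3*sin(m)^2 + 2*sin(m) + 6)^2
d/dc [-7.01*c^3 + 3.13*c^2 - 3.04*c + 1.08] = -21.03*c^2 + 6.26*c - 3.04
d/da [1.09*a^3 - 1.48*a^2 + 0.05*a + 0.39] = 3.27*a^2 - 2.96*a + 0.05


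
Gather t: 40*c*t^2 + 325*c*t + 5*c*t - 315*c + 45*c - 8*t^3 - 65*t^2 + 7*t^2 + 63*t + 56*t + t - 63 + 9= -270*c - 8*t^3 + t^2*(40*c - 58) + t*(330*c + 120) - 54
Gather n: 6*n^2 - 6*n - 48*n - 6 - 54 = 6*n^2 - 54*n - 60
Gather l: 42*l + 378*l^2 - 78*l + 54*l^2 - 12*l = 432*l^2 - 48*l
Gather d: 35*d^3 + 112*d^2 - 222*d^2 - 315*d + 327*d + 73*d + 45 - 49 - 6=35*d^3 - 110*d^2 + 85*d - 10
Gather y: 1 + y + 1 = y + 2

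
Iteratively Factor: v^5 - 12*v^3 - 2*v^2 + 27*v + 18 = (v + 1)*(v^4 - v^3 - 11*v^2 + 9*v + 18) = (v - 3)*(v + 1)*(v^3 + 2*v^2 - 5*v - 6) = (v - 3)*(v + 1)^2*(v^2 + v - 6) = (v - 3)*(v - 2)*(v + 1)^2*(v + 3)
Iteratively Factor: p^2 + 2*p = (p)*(p + 2)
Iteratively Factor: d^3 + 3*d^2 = (d)*(d^2 + 3*d) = d*(d + 3)*(d)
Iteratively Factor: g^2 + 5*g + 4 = (g + 4)*(g + 1)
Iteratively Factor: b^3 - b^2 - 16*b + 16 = (b + 4)*(b^2 - 5*b + 4) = (b - 4)*(b + 4)*(b - 1)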